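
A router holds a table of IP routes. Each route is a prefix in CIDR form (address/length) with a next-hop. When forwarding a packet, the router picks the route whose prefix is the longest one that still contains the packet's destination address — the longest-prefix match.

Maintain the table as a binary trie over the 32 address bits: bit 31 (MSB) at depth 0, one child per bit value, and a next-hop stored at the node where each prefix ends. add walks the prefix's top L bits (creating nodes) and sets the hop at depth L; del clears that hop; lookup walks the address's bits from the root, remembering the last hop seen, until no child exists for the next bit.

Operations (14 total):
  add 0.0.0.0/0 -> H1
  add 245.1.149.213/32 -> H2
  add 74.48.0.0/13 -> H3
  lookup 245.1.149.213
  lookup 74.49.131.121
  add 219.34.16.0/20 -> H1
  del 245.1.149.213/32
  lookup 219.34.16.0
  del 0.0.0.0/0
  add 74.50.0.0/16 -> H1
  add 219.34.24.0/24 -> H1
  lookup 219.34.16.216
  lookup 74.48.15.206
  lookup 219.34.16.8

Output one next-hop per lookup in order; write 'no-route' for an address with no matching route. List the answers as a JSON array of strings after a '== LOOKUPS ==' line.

Apply in order:
  add 0.0.0.0/0 -> H1 at depth 0
  add 245.1.149.213/32 -> H2 at depth 32
  add 74.48.0.0/13 -> H3 at depth 13
  Q 245.1.149.213: descend 11110101000000011001010111010101 ; hops seen [H1,H2] ; pick H2
  Q 74.49.131.121: descend 0100101000110 ; hops seen [H1,H3] ; pick H3
  add 219.34.16.0/20 -> H1 at depth 20
  - 245.1.149.213/32 clear@32
  Q 219.34.16.0: descend 11011011001000100001 ; hops seen [H1,H1] ; pick H1
  - 0.0.0.0/0 clear@0
  add 74.50.0.0/16 -> H1 at depth 16
  add 219.34.24.0/24 -> H1 at depth 24
  Q 219.34.16.216: descend 11011011001000100001 ; hops seen [H1] ; pick H1
  Q 74.48.15.206: descend 01001010001100 ; hops seen [H3] ; pick H3
  Q 219.34.16.8: descend 11011011001000100001 ; hops seen [H1] ; pick H1

== LOOKUPS ==
["H2","H3","H1","H1","H3","H1"]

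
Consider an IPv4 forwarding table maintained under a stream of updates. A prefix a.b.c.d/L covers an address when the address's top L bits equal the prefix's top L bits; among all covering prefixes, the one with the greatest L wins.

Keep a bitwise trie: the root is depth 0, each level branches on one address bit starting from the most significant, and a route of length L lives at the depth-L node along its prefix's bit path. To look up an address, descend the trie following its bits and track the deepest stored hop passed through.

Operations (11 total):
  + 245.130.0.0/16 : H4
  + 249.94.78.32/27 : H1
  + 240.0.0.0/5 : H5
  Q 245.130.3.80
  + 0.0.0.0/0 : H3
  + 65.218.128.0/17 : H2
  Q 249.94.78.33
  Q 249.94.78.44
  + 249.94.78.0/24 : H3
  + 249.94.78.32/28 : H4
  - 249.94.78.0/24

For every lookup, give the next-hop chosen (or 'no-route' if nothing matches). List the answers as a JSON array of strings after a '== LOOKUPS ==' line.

Apply in order:
  add 245.130.0.0/16 -> H4 at depth 16
  add 249.94.78.32/27 -> H1 at depth 27
  add 240.0.0.0/5 -> H5 at depth 5
  ? 245.130.3.80  path d0:-→d1:-→d2:-→d3:-→d4:-→d5:H5→d6:-→d7:-→d8:-→d9:-→d10:-→d11:-→d12:-→d13:-→d14:-→d15:-→d16:H4  best=H4
  add 0.0.0.0/0 -> H3 at depth 0
  add 65.218.128.0/17 -> H2 at depth 17
  ? 249.94.78.33  path d0:H3→d1:-→d2:-→d3:-→d4:-→d5:-→d6:-→d7:-→d8:-→d9:-→d10:-→d11:-→d12:-→d13:-→d14:-→d15:-→d16:-→d17:-→d18:-→d19:-→d20:-→d21:-→d22:-→d23:-→d24:-→d25:-→d26:-→d27:H1  best=H1
  ? 249.94.78.44  path d0:H3→d1:-→d2:-→d3:-→d4:-→d5:-→d6:-→d7:-→d8:-→d9:-→d10:-→d11:-→d12:-→d13:-→d14:-→d15:-→d16:-→d17:-→d18:-→d19:-→d20:-→d21:-→d22:-→d23:-→d24:-→d25:-→d26:-→d27:H1  best=H1
  add 249.94.78.0/24 -> H3 at depth 24
  add 249.94.78.32/28 -> H4 at depth 28
  - 249.94.78.0/24 clear@24

== LOOKUPS ==
["H4","H1","H1"]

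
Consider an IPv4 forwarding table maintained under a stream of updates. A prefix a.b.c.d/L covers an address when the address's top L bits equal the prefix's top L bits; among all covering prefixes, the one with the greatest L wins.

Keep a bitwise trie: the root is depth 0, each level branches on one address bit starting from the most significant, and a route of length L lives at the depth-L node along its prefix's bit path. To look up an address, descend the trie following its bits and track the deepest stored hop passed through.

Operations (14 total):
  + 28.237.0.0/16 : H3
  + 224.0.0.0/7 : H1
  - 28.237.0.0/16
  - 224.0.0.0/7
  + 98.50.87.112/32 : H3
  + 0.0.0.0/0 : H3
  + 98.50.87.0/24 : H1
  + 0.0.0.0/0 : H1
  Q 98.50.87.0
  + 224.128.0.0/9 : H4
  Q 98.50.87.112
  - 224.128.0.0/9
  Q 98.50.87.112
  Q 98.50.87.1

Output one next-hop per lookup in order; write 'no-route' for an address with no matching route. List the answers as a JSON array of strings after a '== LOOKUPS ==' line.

Trace:
  + 28.237.0.0/16 (H3) depth=16
  + 224.0.0.0/7 (H1) depth=7
  del 28.237.0.0/16 (clear depth 16)
  del 224.0.0.0/7 (clear depth 7)
  + 98.50.87.112/32 (H3) depth=32
  + 0.0.0.0/0 (H3) depth=0
  + 98.50.87.0/24 (H1) depth=24
  + 0.0.0.0/0 (H1) depth=0
  lookup 98.50.87.0: bits 0110001000110010010101110 walk d0:H1→d1:-→d2:-→d3:-→d4:-→d5:-→d6:-→d7:-→d8:-→d9:-→d10:-→d11:-→d12:-→d13:-→d14:-→d15:-→d16:-→d17:-→d18:-→d19:-→d20:-→d21:-→d22:-→d23:-→d24:H1→d25:- -> H1
  + 224.128.0.0/9 (H4) depth=9
  lookup 98.50.87.112: bits 01100010001100100101011101110000 walk d0:H1→d1:-→d2:-→d3:-→d4:-→d5:-→d6:-→d7:-→d8:-→d9:-→d10:-→d11:-→d12:-→d13:-→d14:-→d15:-→d16:-→d17:-→d18:-→d19:-→d20:-→d21:-→d22:-→d23:-→d24:H1→d25:-→d26:-→d27:-→d28:-→d29:-→d30:-→d31:-→d32:H3 -> H3
  del 224.128.0.0/9 (clear depth 9)
  lookup 98.50.87.112: bits 01100010001100100101011101110000 walk d0:H1→d1:-→d2:-→d3:-→d4:-→d5:-→d6:-→d7:-→d8:-→d9:-→d10:-→d11:-→d12:-→d13:-→d14:-→d15:-→d16:-→d17:-→d18:-→d19:-→d20:-→d21:-→d22:-→d23:-→d24:H1→d25:-→d26:-→d27:-→d28:-→d29:-→d30:-→d31:-→d32:H3 -> H3
  lookup 98.50.87.1: bits 0110001000110010010101110 walk d0:H1→d1:-→d2:-→d3:-→d4:-→d5:-→d6:-→d7:-→d8:-→d9:-→d10:-→d11:-→d12:-→d13:-→d14:-→d15:-→d16:-→d17:-→d18:-→d19:-→d20:-→d21:-→d22:-→d23:-→d24:H1→d25:- -> H1

== LOOKUPS ==
["H1","H3","H3","H1"]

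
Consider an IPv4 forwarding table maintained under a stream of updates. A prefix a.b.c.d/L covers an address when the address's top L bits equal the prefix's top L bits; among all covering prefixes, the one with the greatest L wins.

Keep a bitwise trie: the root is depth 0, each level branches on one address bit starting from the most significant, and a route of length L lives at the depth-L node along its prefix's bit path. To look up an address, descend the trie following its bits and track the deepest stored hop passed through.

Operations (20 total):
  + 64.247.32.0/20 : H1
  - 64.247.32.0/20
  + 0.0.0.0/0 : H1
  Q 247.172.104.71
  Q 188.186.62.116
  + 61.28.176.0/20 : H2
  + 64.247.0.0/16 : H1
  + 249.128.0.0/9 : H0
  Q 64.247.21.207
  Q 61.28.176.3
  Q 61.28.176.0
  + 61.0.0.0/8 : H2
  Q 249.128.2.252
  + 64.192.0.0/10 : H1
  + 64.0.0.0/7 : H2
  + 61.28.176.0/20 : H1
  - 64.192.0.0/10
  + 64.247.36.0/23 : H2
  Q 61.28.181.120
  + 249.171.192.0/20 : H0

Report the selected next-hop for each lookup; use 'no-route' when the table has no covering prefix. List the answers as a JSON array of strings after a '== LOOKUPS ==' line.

Process each operation:
  add 64.247.32.0/20 -> H1 at depth 20
  del 64.247.32.0/20 (clear depth 20)
  add 0.0.0.0/0 -> H1 at depth 0
  ? 247.172.104.71  path d0:H1  best=H1
  ? 188.186.62.116  path d0:H1  best=H1
  add 61.28.176.0/20 -> H2 at depth 20
  add 64.247.0.0/16 -> H1 at depth 16
  add 249.128.0.0/9 -> H0 at depth 9
  ? 64.247.21.207  path d0:H1→d1:-→d2:-→d3:-→d4:-→d5:-→d6:-→d7:-→d8:-→d9:-→d10:-→d11:-→d12:-→d13:-→d14:-→d15:-→d16:H1→d17:-→d18:-  best=H1
  ? 61.28.176.3  path d0:H1→d1:-→d2:-→d3:-→d4:-→d5:-→d6:-→d7:-→d8:-→d9:-→d10:-→d11:-→d12:-→d13:-→d14:-→d15:-→d16:-→d17:-→d18:-→d19:-→d20:H2  best=H2
  ? 61.28.176.0  path d0:H1→d1:-→d2:-→d3:-→d4:-→d5:-→d6:-→d7:-→d8:-→d9:-→d10:-→d11:-→d12:-→d13:-→d14:-→d15:-→d16:-→d17:-→d18:-→d19:-→d20:H2  best=H2
  add 61.0.0.0/8 -> H2 at depth 8
  ? 249.128.2.252  path d0:H1→d1:-→d2:-→d3:-→d4:-→d5:-→d6:-→d7:-→d8:-→d9:H0  best=H0
  add 64.192.0.0/10 -> H1 at depth 10
  add 64.0.0.0/7 -> H2 at depth 7
  add 61.28.176.0/20 -> H1 at depth 20
  del 64.192.0.0/10 (clear depth 10)
  add 64.247.36.0/23 -> H2 at depth 23
  ? 61.28.181.120  path d0:H1→d1:-→d2:-→d3:-→d4:-→d5:-→d6:-→d7:-→d8:H2→d9:-→d10:-→d11:-→d12:-→d13:-→d14:-→d15:-→d16:-→d17:-→d18:-→d19:-→d20:H1  best=H1
  add 249.171.192.0/20 -> H0 at depth 20

== LOOKUPS ==
["H1","H1","H1","H2","H2","H0","H1"]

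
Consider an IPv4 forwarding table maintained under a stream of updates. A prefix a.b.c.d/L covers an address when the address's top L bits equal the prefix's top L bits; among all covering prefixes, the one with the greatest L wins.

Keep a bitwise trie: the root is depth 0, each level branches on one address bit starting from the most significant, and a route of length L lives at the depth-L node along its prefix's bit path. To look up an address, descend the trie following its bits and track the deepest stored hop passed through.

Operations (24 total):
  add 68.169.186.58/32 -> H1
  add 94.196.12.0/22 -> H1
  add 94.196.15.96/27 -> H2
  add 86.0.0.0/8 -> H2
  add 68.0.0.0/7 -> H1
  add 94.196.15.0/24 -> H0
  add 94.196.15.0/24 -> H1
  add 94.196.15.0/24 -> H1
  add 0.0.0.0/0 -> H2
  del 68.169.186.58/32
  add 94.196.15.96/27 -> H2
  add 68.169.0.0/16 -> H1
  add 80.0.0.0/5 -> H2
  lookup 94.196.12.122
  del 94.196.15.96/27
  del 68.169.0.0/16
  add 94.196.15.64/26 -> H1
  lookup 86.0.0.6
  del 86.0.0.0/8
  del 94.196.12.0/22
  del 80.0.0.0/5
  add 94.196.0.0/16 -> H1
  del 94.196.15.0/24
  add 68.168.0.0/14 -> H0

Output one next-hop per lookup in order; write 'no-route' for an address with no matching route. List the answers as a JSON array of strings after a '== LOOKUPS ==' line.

Apply in order:
  add 68.169.186.58/32 -> H1 at depth 32
  add 94.196.12.0/22 -> H1 at depth 22
  add 94.196.15.96/27 -> H2 at depth 27
  add 86.0.0.0/8 -> H2 at depth 8
  add 68.0.0.0/7 -> H1 at depth 7
  add 94.196.15.0/24 -> H0 at depth 24
  add 94.196.15.0/24 -> H1 at depth 24
  add 94.196.15.0/24 -> H1 at depth 24
  add 0.0.0.0/0 -> H2 at depth 0
  - 68.169.186.58/32 clear@32
  add 94.196.15.96/27 -> H2 at depth 27
  add 68.169.0.0/16 -> H1 at depth 16
  add 80.0.0.0/5 -> H2 at depth 5
  ? 94.196.12.122  path d0:H2→d1:-→d2:-→d3:-→d4:-→d5:-→d6:-→d7:-→d8:-→d9:-→d10:-→d11:-→d12:-→d13:-→d14:-→d15:-→d16:-→d17:-→d18:-→d19:-→d20:-→d21:-→d22:H1  best=H1
  - 94.196.15.96/27 clear@27
  - 68.169.0.0/16 clear@16
  add 94.196.15.64/26 -> H1 at depth 26
  ? 86.0.0.6  path d0:H2→d1:-→d2:-→d3:-→d4:-→d5:H2→d6:-→d7:-→d8:H2  best=H2
  - 86.0.0.0/8 clear@8
  - 94.196.12.0/22 clear@22
  - 80.0.0.0/5 clear@5
  add 94.196.0.0/16 -> H1 at depth 16
  - 94.196.15.0/24 clear@24
  add 68.168.0.0/14 -> H0 at depth 14

== LOOKUPS ==
["H1","H2"]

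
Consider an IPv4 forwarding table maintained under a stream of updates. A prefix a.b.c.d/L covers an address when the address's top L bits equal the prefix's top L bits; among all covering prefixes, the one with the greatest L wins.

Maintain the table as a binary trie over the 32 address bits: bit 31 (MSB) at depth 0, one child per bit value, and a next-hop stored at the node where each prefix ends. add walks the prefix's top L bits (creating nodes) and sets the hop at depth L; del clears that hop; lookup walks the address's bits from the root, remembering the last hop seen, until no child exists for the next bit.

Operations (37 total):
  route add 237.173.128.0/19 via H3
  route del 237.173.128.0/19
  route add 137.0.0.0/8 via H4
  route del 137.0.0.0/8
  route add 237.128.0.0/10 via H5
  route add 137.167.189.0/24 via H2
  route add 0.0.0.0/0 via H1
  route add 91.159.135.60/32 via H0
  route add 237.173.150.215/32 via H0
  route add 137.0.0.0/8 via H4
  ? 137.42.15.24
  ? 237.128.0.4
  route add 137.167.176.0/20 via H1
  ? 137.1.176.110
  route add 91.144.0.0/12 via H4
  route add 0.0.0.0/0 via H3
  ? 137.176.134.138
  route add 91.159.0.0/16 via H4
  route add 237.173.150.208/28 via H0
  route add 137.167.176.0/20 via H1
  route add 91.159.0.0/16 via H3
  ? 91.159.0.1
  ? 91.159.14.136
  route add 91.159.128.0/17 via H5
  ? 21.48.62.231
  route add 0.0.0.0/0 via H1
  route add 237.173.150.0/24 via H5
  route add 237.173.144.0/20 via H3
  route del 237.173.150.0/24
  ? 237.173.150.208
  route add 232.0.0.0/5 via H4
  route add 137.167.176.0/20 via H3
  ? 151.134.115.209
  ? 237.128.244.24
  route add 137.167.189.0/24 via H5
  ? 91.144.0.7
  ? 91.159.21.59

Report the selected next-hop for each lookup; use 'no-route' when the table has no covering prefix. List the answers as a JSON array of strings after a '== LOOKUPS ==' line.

Process each operation:
  + 237.173.128.0/19 (H3) depth=19
  del 237.173.128.0/19 (clear depth 19)
  + 137.0.0.0/8 (H4) depth=8
  del 137.0.0.0/8 (clear depth 8)
  + 237.128.0.0/10 (H5) depth=10
  + 137.167.189.0/24 (H2) depth=24
  + 0.0.0.0/0 (H1) depth=0
  + 91.159.135.60/32 (H0) depth=32
  + 237.173.150.215/32 (H0) depth=32
  + 137.0.0.0/8 (H4) depth=8
  lookup 137.42.15.24: bits 10001001 walk d0:H1→d1:-→d2:-→d3:-→d4:-→d5:-→d6:-→d7:-→d8:H4 -> H4
  lookup 237.128.0.4: bits 1110110110 walk d0:H1→d1:-→d2:-→d3:-→d4:-→d5:-→d6:-→d7:-→d8:-→d9:-→d10:H5 -> H5
  + 137.167.176.0/20 (H1) depth=20
  lookup 137.1.176.110: bits 10001001 walk d0:H1→d1:-→d2:-→d3:-→d4:-→d5:-→d6:-→d7:-→d8:H4 -> H4
  + 91.144.0.0/12 (H4) depth=12
  + 0.0.0.0/0 (H3) depth=0
  lookup 137.176.134.138: bits 10001001101 walk d0:H3→d1:-→d2:-→d3:-→d4:-→d5:-→d6:-→d7:-→d8:H4→d9:-→d10:-→d11:- -> H4
  + 91.159.0.0/16 (H4) depth=16
  + 237.173.150.208/28 (H0) depth=28
  + 137.167.176.0/20 (H1) depth=20
  + 91.159.0.0/16 (H3) depth=16
  lookup 91.159.0.1: bits 0101101110011111 walk d0:H3→d1:-→d2:-→d3:-→d4:-→d5:-→d6:-→d7:-→d8:-→d9:-→d10:-→d11:-→d12:H4→d13:-→d14:-→d15:-→d16:H3 -> H3
  lookup 91.159.14.136: bits 0101101110011111 walk d0:H3→d1:-→d2:-→d3:-→d4:-→d5:-→d6:-→d7:-→d8:-→d9:-→d10:-→d11:-→d12:H4→d13:-→d14:-→d15:-→d16:H3 -> H3
  + 91.159.128.0/17 (H5) depth=17
  lookup 21.48.62.231: bits 0 walk d0:H3→d1:- -> H3
  + 0.0.0.0/0 (H1) depth=0
  + 237.173.150.0/24 (H5) depth=24
  + 237.173.144.0/20 (H3) depth=20
  del 237.173.150.0/24 (clear depth 24)
  lookup 237.173.150.208: bits 11101101101011011001011011010 walk d0:H1→d1:-→d2:-→d3:-→d4:-→d5:-→d6:-→d7:-→d8:-→d9:-→d10:H5→d11:-→d12:-→d13:-→d14:-→d15:-→d16:-→d17:-→d18:-→d19:-→d20:H3→d21:-→d22:-→d23:-→d24:-→d25:-→d26:-→d27:-→d28:H0→d29:- -> H0
  + 232.0.0.0/5 (H4) depth=5
  + 137.167.176.0/20 (H3) depth=20
  lookup 151.134.115.209: bits 100 walk d0:H1→d1:-→d2:-→d3:- -> H1
  lookup 237.128.244.24: bits 1110110110 walk d0:H1→d1:-→d2:-→d3:-→d4:-→d5:H4→d6:-→d7:-→d8:-→d9:-→d10:H5 -> H5
  + 137.167.189.0/24 (H5) depth=24
  lookup 91.144.0.7: bits 010110111001 walk d0:H1→d1:-→d2:-→d3:-→d4:-→d5:-→d6:-→d7:-→d8:-→d9:-→d10:-→d11:-→d12:H4 -> H4
  lookup 91.159.21.59: bits 0101101110011111 walk d0:H1→d1:-→d2:-→d3:-→d4:-→d5:-→d6:-→d7:-→d8:-→d9:-→d10:-→d11:-→d12:H4→d13:-→d14:-→d15:-→d16:H3 -> H3

== LOOKUPS ==
["H4","H5","H4","H4","H3","H3","H3","H0","H1","H5","H4","H3"]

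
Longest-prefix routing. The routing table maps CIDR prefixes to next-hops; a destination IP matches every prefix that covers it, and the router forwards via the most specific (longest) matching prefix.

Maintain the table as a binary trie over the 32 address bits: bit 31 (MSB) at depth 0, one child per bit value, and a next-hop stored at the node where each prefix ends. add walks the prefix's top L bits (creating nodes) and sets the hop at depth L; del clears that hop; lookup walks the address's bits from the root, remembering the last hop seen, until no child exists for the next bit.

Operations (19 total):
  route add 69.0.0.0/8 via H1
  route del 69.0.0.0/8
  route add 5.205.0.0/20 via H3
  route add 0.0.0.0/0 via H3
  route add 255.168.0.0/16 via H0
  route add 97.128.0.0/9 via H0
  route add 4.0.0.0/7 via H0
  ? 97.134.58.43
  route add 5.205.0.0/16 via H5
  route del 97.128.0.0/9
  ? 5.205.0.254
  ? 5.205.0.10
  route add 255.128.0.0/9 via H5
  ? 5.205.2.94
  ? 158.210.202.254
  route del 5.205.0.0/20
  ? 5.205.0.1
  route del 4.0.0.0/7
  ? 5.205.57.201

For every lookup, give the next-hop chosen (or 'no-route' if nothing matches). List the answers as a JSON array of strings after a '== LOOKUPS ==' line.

Trace:
  + 69.0.0.0/8 (H1) depth=8
  - 69.0.0.0/8 clear@8
  + 5.205.0.0/20 (H3) depth=20
  + 0.0.0.0/0 (H3) depth=0
  + 255.168.0.0/16 (H0) depth=16
  + 97.128.0.0/9 (H0) depth=9
  + 4.0.0.0/7 (H0) depth=7
  lookup 97.134.58.43: bits 011000011 walk d0:H3→d1:-→d2:-→d3:-→d4:-→d5:-→d6:-→d7:-→d8:-→d9:H0 -> H0
  + 5.205.0.0/16 (H5) depth=16
  - 97.128.0.0/9 clear@9
  lookup 5.205.0.254: bits 00000101110011010000 walk d0:H3→d1:-→d2:-→d3:-→d4:-→d5:-→d6:-→d7:H0→d8:-→d9:-→d10:-→d11:-→d12:-→d13:-→d14:-→d15:-→d16:H5→d17:-→d18:-→d19:-→d20:H3 -> H3
  lookup 5.205.0.10: bits 00000101110011010000 walk d0:H3→d1:-→d2:-→d3:-→d4:-→d5:-→d6:-→d7:H0→d8:-→d9:-→d10:-→d11:-→d12:-→d13:-→d14:-→d15:-→d16:H5→d17:-→d18:-→d19:-→d20:H3 -> H3
  + 255.128.0.0/9 (H5) depth=9
  lookup 5.205.2.94: bits 00000101110011010000 walk d0:H3→d1:-→d2:-→d3:-→d4:-→d5:-→d6:-→d7:H0→d8:-→d9:-→d10:-→d11:-→d12:-→d13:-→d14:-→d15:-→d16:H5→d17:-→d18:-→d19:-→d20:H3 -> H3
  lookup 158.210.202.254: bits 1 walk d0:H3→d1:- -> H3
  - 5.205.0.0/20 clear@20
  lookup 5.205.0.1: bits 00000101110011010000 walk d0:H3→d1:-→d2:-→d3:-→d4:-→d5:-→d6:-→d7:H0→d8:-→d9:-→d10:-→d11:-→d12:-→d13:-→d14:-→d15:-→d16:H5→d17:-→d18:-→d19:-→d20:- -> H5
  - 4.0.0.0/7 clear@7
  lookup 5.205.57.201: bits 000001011100110100 walk d0:H3→d1:-→d2:-→d3:-→d4:-→d5:-→d6:-→d7:-→d8:-→d9:-→d10:-→d11:-→d12:-→d13:-→d14:-→d15:-→d16:H5→d17:-→d18:- -> H5

== LOOKUPS ==
["H0","H3","H3","H3","H3","H5","H5"]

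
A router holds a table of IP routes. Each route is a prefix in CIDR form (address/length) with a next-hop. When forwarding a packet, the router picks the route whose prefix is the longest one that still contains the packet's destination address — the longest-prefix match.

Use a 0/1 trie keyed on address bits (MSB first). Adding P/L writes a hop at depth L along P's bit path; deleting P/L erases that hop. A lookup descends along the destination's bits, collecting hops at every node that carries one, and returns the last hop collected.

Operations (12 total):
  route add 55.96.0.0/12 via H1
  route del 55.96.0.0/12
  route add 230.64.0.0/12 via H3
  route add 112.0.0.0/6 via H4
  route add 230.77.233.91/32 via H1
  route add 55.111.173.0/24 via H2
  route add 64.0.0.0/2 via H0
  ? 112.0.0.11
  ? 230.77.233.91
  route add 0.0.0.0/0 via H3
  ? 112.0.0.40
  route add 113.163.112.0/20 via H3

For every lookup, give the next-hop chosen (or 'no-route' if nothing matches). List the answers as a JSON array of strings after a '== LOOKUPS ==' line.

Apply in order:
  add 55.96.0.0/12 -> H1 at depth 12
  - 55.96.0.0/12 clear@12
  add 230.64.0.0/12 -> H3 at depth 12
  add 112.0.0.0/6 -> H4 at depth 6
  add 230.77.233.91/32 -> H1 at depth 32
  add 55.111.173.0/24 -> H2 at depth 24
  add 64.0.0.0/2 -> H0 at depth 2
  Q 112.0.0.11: descend 011100 ; hops seen [H0,H4] ; pick H4
  Q 230.77.233.91: descend 11100110010011011110100101011011 ; hops seen [H3,H1] ; pick H1
  add 0.0.0.0/0 -> H3 at depth 0
  Q 112.0.0.40: descend 011100 ; hops seen [H3,H0,H4] ; pick H4
  add 113.163.112.0/20 -> H3 at depth 20

== LOOKUPS ==
["H4","H1","H4"]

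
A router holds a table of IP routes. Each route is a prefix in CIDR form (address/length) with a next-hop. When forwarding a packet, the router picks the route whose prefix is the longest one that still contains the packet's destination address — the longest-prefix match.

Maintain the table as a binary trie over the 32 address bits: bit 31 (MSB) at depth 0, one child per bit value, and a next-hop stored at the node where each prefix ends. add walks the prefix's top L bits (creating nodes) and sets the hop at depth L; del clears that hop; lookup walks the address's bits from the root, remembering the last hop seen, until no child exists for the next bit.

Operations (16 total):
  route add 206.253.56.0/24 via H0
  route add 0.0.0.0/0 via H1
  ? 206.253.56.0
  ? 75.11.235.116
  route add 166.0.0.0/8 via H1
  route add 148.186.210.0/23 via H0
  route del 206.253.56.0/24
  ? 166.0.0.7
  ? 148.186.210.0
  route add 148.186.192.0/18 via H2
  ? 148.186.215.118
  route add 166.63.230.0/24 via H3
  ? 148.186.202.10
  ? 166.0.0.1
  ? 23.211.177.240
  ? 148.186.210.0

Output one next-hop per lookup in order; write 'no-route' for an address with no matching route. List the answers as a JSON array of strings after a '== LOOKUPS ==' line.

Trace:
  add 206.253.56.0/24 -> H0 at depth 24
  add 0.0.0.0/0 -> H1 at depth 0
  Q 206.253.56.0: descend 110011101111110100111000 ; hops seen [H1,H0] ; pick H0
  Q 75.11.235.116: descend ε ; hops seen [H1] ; pick H1
  add 166.0.0.0/8 -> H1 at depth 8
  add 148.186.210.0/23 -> H0 at depth 23
  - 206.253.56.0/24 clear@24
  Q 166.0.0.7: descend 10100110 ; hops seen [H1,H1] ; pick H1
  Q 148.186.210.0: descend 10010100101110101101001 ; hops seen [H1,H0] ; pick H0
  add 148.186.192.0/18 -> H2 at depth 18
  Q 148.186.215.118: descend 100101001011101011010 ; hops seen [H1,H2] ; pick H2
  add 166.63.230.0/24 -> H3 at depth 24
  Q 148.186.202.10: descend 1001010010111010110 ; hops seen [H1,H2] ; pick H2
  Q 166.0.0.1: descend 1010011000 ; hops seen [H1,H1] ; pick H1
  Q 23.211.177.240: descend ε ; hops seen [H1] ; pick H1
  Q 148.186.210.0: descend 10010100101110101101001 ; hops seen [H1,H2,H0] ; pick H0

== LOOKUPS ==
["H0","H1","H1","H0","H2","H2","H1","H1","H0"]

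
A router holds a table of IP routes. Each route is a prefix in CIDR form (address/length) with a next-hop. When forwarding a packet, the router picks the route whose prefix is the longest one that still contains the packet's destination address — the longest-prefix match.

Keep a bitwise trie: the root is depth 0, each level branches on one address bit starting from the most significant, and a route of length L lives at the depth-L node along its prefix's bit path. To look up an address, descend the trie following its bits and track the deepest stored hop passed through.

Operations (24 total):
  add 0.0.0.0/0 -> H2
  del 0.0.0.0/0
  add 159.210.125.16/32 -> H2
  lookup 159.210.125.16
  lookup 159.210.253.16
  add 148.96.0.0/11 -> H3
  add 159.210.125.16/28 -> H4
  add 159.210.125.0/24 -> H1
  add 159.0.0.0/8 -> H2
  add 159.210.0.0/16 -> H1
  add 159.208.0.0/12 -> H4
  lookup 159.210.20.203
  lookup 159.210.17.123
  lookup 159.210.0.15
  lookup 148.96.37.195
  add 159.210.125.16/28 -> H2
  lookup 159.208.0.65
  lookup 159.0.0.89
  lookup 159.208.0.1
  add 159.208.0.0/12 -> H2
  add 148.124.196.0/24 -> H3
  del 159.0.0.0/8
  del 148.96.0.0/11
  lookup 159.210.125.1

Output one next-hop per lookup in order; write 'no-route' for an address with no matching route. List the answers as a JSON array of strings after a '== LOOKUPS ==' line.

Process each operation:
  + 0.0.0.0/0 (H2) depth=0
  - 0.0.0.0/0 clear@0
  + 159.210.125.16/32 (H2) depth=32
  Q 159.210.125.16: descend 10011111110100100111110100010000 ; hops seen [H2] ; pick H2
  Q 159.210.253.16: descend 1001111111010010 ; hops seen [∅] ; pick no-route
  + 148.96.0.0/11 (H3) depth=11
  + 159.210.125.16/28 (H4) depth=28
  + 159.210.125.0/24 (H1) depth=24
  + 159.0.0.0/8 (H2) depth=8
  + 159.210.0.0/16 (H1) depth=16
  + 159.208.0.0/12 (H4) depth=12
  Q 159.210.20.203: descend 10011111110100100 ; hops seen [H2,H4,H1] ; pick H1
  Q 159.210.17.123: descend 10011111110100100 ; hops seen [H2,H4,H1] ; pick H1
  Q 159.210.0.15: descend 10011111110100100 ; hops seen [H2,H4,H1] ; pick H1
  Q 148.96.37.195: descend 10010100011 ; hops seen [H3] ; pick H3
  + 159.210.125.16/28 (H2) depth=28
  Q 159.208.0.65: descend 10011111110100 ; hops seen [H2,H4] ; pick H4
  Q 159.0.0.89: descend 10011111 ; hops seen [H2] ; pick H2
  Q 159.208.0.1: descend 10011111110100 ; hops seen [H2,H4] ; pick H4
  + 159.208.0.0/12 (H2) depth=12
  + 148.124.196.0/24 (H3) depth=24
  - 159.0.0.0/8 clear@8
  - 148.96.0.0/11 clear@11
  Q 159.210.125.1: descend 100111111101001001111101000 ; hops seen [H2,H1,H1] ; pick H1

== LOOKUPS ==
["H2","no-route","H1","H1","H1","H3","H4","H2","H4","H1"]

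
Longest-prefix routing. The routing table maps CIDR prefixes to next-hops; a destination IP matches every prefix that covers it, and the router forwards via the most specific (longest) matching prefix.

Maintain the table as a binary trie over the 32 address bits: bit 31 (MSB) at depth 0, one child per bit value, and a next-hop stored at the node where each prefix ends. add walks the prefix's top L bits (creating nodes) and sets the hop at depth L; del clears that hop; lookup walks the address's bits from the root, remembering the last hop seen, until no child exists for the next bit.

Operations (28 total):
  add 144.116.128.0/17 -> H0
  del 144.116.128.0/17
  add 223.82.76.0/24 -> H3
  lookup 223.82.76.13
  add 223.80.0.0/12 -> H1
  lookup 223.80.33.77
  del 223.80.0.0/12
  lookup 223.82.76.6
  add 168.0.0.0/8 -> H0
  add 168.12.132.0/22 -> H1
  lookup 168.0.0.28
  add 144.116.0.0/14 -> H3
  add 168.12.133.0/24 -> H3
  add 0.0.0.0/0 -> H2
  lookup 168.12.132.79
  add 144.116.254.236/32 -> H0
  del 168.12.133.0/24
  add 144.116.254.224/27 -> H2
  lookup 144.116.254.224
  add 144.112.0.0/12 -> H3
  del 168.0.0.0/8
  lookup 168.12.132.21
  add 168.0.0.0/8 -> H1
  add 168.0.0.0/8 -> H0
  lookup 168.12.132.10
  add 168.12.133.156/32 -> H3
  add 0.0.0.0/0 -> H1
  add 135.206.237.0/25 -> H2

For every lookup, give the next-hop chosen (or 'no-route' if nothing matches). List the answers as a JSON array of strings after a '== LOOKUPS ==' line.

Process each operation:
  add 144.116.128.0/17 -> H0 at depth 17
  - 144.116.128.0/17 clear@17
  add 223.82.76.0/24 -> H3 at depth 24
  Q 223.82.76.13: descend 110111110101001001001100 ; hops seen [H3] ; pick H3
  add 223.80.0.0/12 -> H1 at depth 12
  Q 223.80.33.77: descend 11011111010100 ; hops seen [H1] ; pick H1
  - 223.80.0.0/12 clear@12
  Q 223.82.76.6: descend 110111110101001001001100 ; hops seen [H3] ; pick H3
  add 168.0.0.0/8 -> H0 at depth 8
  add 168.12.132.0/22 -> H1 at depth 22
  Q 168.0.0.28: descend 101010000000 ; hops seen [H0] ; pick H0
  add 144.116.0.0/14 -> H3 at depth 14
  add 168.12.133.0/24 -> H3 at depth 24
  add 0.0.0.0/0 -> H2 at depth 0
  Q 168.12.132.79: descend 10101000000011001000010 ; hops seen [H2,H0,H1] ; pick H1
  add 144.116.254.236/32 -> H0 at depth 32
  - 168.12.133.0/24 clear@24
  add 144.116.254.224/27 -> H2 at depth 27
  Q 144.116.254.224: descend 1001000001110100111111101110 ; hops seen [H2,H3,H2] ; pick H2
  add 144.112.0.0/12 -> H3 at depth 12
  - 168.0.0.0/8 clear@8
  Q 168.12.132.21: descend 10101000000011001000010 ; hops seen [H2,H1] ; pick H1
  add 168.0.0.0/8 -> H1 at depth 8
  add 168.0.0.0/8 -> H0 at depth 8
  Q 168.12.132.10: descend 10101000000011001000010 ; hops seen [H2,H0,H1] ; pick H1
  add 168.12.133.156/32 -> H3 at depth 32
  add 0.0.0.0/0 -> H1 at depth 0
  add 135.206.237.0/25 -> H2 at depth 25

== LOOKUPS ==
["H3","H1","H3","H0","H1","H2","H1","H1"]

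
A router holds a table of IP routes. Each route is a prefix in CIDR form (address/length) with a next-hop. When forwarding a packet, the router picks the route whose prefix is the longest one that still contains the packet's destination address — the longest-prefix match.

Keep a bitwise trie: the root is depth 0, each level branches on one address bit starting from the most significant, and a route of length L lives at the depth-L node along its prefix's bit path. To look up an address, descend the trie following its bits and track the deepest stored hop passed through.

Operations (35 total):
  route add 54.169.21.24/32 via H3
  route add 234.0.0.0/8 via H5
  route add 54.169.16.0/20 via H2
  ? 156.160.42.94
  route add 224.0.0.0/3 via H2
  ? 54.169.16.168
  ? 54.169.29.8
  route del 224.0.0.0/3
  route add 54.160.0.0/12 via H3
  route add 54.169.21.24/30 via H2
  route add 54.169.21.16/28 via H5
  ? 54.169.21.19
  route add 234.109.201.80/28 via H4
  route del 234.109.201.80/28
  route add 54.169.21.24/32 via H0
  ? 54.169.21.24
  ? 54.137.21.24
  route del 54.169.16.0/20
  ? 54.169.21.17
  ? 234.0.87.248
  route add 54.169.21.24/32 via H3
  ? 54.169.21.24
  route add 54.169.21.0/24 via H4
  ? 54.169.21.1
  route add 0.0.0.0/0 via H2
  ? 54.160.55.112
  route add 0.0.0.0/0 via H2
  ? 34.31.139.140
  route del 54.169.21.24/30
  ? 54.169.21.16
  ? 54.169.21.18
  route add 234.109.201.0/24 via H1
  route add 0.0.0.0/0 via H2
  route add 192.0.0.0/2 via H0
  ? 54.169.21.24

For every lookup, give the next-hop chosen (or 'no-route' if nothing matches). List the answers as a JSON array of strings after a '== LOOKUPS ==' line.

Trace:
  add 54.169.21.24/32 -> H3 at depth 32
  add 234.0.0.0/8 -> H5 at depth 8
  add 54.169.16.0/20 -> H2 at depth 20
  Q 156.160.42.94: descend 1 ; hops seen [∅] ; pick no-route
  add 224.0.0.0/3 -> H2 at depth 3
  Q 54.169.16.168: descend 001101101010100100010 ; hops seen [H2] ; pick H2
  Q 54.169.29.8: descend 00110110101010010001 ; hops seen [H2] ; pick H2
  - 224.0.0.0/3 clear@3
  add 54.160.0.0/12 -> H3 at depth 12
  add 54.169.21.24/30 -> H2 at depth 30
  add 54.169.21.16/28 -> H5 at depth 28
  Q 54.169.21.19: descend 0011011010101001000101010001 ; hops seen [H3,H2,H5] ; pick H5
  add 234.109.201.80/28 -> H4 at depth 28
  - 234.109.201.80/28 clear@28
  add 54.169.21.24/32 -> H0 at depth 32
  Q 54.169.21.24: descend 00110110101010010001010100011000 ; hops seen [H3,H2,H5,H2,H0] ; pick H0
  Q 54.137.21.24: descend 0011011010 ; hops seen [∅] ; pick no-route
  - 54.169.16.0/20 clear@20
  Q 54.169.21.17: descend 0011011010101001000101010001 ; hops seen [H3,H5] ; pick H5
  Q 234.0.87.248: descend 111010100 ; hops seen [H5] ; pick H5
  add 54.169.21.24/32 -> H3 at depth 32
  Q 54.169.21.24: descend 00110110101010010001010100011000 ; hops seen [H3,H5,H2,H3] ; pick H3
  add 54.169.21.0/24 -> H4 at depth 24
  Q 54.169.21.1: descend 001101101010100100010101000 ; hops seen [H3,H4] ; pick H4
  add 0.0.0.0/0 -> H2 at depth 0
  Q 54.160.55.112: descend 001101101010 ; hops seen [H2,H3] ; pick H3
  add 0.0.0.0/0 -> H2 at depth 0
  Q 34.31.139.140: descend 001 ; hops seen [H2] ; pick H2
  - 54.169.21.24/30 clear@30
  Q 54.169.21.16: descend 0011011010101001000101010001 ; hops seen [H2,H3,H4,H5] ; pick H5
  Q 54.169.21.18: descend 0011011010101001000101010001 ; hops seen [H2,H3,H4,H5] ; pick H5
  add 234.109.201.0/24 -> H1 at depth 24
  add 0.0.0.0/0 -> H2 at depth 0
  add 192.0.0.0/2 -> H0 at depth 2
  Q 54.169.21.24: descend 00110110101010010001010100011000 ; hops seen [H2,H3,H4,H5,H3] ; pick H3

== LOOKUPS ==
["no-route","H2","H2","H5","H0","no-route","H5","H5","H3","H4","H3","H2","H5","H5","H3"]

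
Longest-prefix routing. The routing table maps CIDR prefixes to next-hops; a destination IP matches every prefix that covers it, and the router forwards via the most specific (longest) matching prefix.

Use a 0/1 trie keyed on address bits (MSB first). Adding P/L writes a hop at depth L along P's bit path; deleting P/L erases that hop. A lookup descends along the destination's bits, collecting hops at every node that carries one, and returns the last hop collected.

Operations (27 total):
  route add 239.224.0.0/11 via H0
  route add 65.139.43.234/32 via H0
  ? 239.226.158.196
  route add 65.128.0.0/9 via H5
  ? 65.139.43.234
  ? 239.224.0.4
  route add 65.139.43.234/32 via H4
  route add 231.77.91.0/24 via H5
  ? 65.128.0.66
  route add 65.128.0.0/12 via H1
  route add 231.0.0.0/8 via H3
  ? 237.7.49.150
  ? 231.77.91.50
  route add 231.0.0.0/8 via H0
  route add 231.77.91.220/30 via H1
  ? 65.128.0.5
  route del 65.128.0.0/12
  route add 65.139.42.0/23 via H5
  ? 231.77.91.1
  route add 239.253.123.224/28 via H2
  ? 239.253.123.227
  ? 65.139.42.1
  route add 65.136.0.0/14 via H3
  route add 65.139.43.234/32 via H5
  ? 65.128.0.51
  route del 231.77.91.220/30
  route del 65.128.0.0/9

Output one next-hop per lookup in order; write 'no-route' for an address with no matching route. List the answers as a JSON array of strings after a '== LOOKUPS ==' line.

Apply in order:
  + 239.224.0.0/11 (H0) depth=11
  + 65.139.43.234/32 (H0) depth=32
  lookup 239.226.158.196: bits 11101111111 walk d0:-→d1:-→d2:-→d3:-→d4:-→d5:-→d6:-→d7:-→d8:-→d9:-→d10:-→d11:H0 -> H0
  + 65.128.0.0/9 (H5) depth=9
  lookup 65.139.43.234: bits 01000001100010110010101111101010 walk d0:-→d1:-→d2:-→d3:-→d4:-→d5:-→d6:-→d7:-→d8:-→d9:H5→d10:-→d11:-→d12:-→d13:-→d14:-→d15:-→d16:-→d17:-→d18:-→d19:-→d20:-→d21:-→d22:-→d23:-→d24:-→d25:-→d26:-→d27:-→d28:-→d29:-→d30:-→d31:-→d32:H0 -> H0
  lookup 239.224.0.4: bits 11101111111 walk d0:-→d1:-→d2:-→d3:-→d4:-→d5:-→d6:-→d7:-→d8:-→d9:-→d10:-→d11:H0 -> H0
  + 65.139.43.234/32 (H4) depth=32
  + 231.77.91.0/24 (H5) depth=24
  lookup 65.128.0.66: bits 010000011000 walk d0:-→d1:-→d2:-→d3:-→d4:-→d5:-→d6:-→d7:-→d8:-→d9:H5→d10:-→d11:-→d12:- -> H5
  + 65.128.0.0/12 (H1) depth=12
  + 231.0.0.0/8 (H3) depth=8
  lookup 237.7.49.150: bits 111011 walk d0:-→d1:-→d2:-→d3:-→d4:-→d5:-→d6:- -> no-route
  lookup 231.77.91.50: bits 111001110100110101011011 walk d0:-→d1:-→d2:-→d3:-→d4:-→d5:-→d6:-→d7:-→d8:H3→d9:-→d10:-→d11:-→d12:-→d13:-→d14:-→d15:-→d16:-→d17:-→d18:-→d19:-→d20:-→d21:-→d22:-→d23:-→d24:H5 -> H5
  + 231.0.0.0/8 (H0) depth=8
  + 231.77.91.220/30 (H1) depth=30
  lookup 65.128.0.5: bits 010000011000 walk d0:-→d1:-→d2:-→d3:-→d4:-→d5:-→d6:-→d7:-→d8:-→d9:H5→d10:-→d11:-→d12:H1 -> H1
  - 65.128.0.0/12 clear@12
  + 65.139.42.0/23 (H5) depth=23
  lookup 231.77.91.1: bits 111001110100110101011011 walk d0:-→d1:-→d2:-→d3:-→d4:-→d5:-→d6:-→d7:-→d8:H0→d9:-→d10:-→d11:-→d12:-→d13:-→d14:-→d15:-→d16:-→d17:-→d18:-→d19:-→d20:-→d21:-→d22:-→d23:-→d24:H5 -> H5
  + 239.253.123.224/28 (H2) depth=28
  lookup 239.253.123.227: bits 1110111111111101011110111110 walk d0:-→d1:-→d2:-→d3:-→d4:-→d5:-→d6:-→d7:-→d8:-→d9:-→d10:-→d11:H0→d12:-→d13:-→d14:-→d15:-→d16:-→d17:-→d18:-→d19:-→d20:-→d21:-→d22:-→d23:-→d24:-→d25:-→d26:-→d27:-→d28:H2 -> H2
  lookup 65.139.42.1: bits 01000001100010110010101 walk d0:-→d1:-→d2:-→d3:-→d4:-→d5:-→d6:-→d7:-→d8:-→d9:H5→d10:-→d11:-→d12:-→d13:-→d14:-→d15:-→d16:-→d17:-→d18:-→d19:-→d20:-→d21:-→d22:-→d23:H5 -> H5
  + 65.136.0.0/14 (H3) depth=14
  + 65.139.43.234/32 (H5) depth=32
  lookup 65.128.0.51: bits 010000011000 walk d0:-→d1:-→d2:-→d3:-→d4:-→d5:-→d6:-→d7:-→d8:-→d9:H5→d10:-→d11:-→d12:- -> H5
  - 231.77.91.220/30 clear@30
  - 65.128.0.0/9 clear@9

== LOOKUPS ==
["H0","H0","H0","H5","no-route","H5","H1","H5","H2","H5","H5"]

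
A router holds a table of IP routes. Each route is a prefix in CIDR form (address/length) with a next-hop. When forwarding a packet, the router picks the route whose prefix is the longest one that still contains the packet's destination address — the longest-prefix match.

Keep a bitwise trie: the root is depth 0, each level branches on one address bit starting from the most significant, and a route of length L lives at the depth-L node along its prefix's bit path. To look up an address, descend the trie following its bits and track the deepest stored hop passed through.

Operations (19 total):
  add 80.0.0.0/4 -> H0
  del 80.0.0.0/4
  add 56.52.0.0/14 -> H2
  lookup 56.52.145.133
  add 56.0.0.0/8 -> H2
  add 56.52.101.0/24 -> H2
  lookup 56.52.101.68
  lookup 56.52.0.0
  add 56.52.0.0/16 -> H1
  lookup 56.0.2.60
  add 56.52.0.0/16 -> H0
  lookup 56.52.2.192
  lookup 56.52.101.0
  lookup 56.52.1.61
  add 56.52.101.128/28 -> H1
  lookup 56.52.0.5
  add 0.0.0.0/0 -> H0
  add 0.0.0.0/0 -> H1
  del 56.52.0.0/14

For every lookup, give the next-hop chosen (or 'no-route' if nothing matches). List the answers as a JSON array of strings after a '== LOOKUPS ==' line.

Process each operation:
  + 80.0.0.0/4 (H0) depth=4
  del 80.0.0.0/4 (clear depth 4)
  + 56.52.0.0/14 (H2) depth=14
  lookup 56.52.145.133: bits 00111000001101 walk d0:-→d1:-→d2:-→d3:-→d4:-→d5:-→d6:-→d7:-→d8:-→d9:-→d10:-→d11:-→d12:-→d13:-→d14:H2 -> H2
  + 56.0.0.0/8 (H2) depth=8
  + 56.52.101.0/24 (H2) depth=24
  lookup 56.52.101.68: bits 001110000011010001100101 walk d0:-→d1:-→d2:-→d3:-→d4:-→d5:-→d6:-→d7:-→d8:H2→d9:-→d10:-→d11:-→d12:-→d13:-→d14:H2→d15:-→d16:-→d17:-→d18:-→d19:-→d20:-→d21:-→d22:-→d23:-→d24:H2 -> H2
  lookup 56.52.0.0: bits 00111000001101000 walk d0:-→d1:-→d2:-→d3:-→d4:-→d5:-→d6:-→d7:-→d8:H2→d9:-→d10:-→d11:-→d12:-→d13:-→d14:H2→d15:-→d16:-→d17:- -> H2
  + 56.52.0.0/16 (H1) depth=16
  lookup 56.0.2.60: bits 0011100000 walk d0:-→d1:-→d2:-→d3:-→d4:-→d5:-→d6:-→d7:-→d8:H2→d9:-→d10:- -> H2
  + 56.52.0.0/16 (H0) depth=16
  lookup 56.52.2.192: bits 00111000001101000 walk d0:-→d1:-→d2:-→d3:-→d4:-→d5:-→d6:-→d7:-→d8:H2→d9:-→d10:-→d11:-→d12:-→d13:-→d14:H2→d15:-→d16:H0→d17:- -> H0
  lookup 56.52.101.0: bits 001110000011010001100101 walk d0:-→d1:-→d2:-→d3:-→d4:-→d5:-→d6:-→d7:-→d8:H2→d9:-→d10:-→d11:-→d12:-→d13:-→d14:H2→d15:-→d16:H0→d17:-→d18:-→d19:-→d20:-→d21:-→d22:-→d23:-→d24:H2 -> H2
  lookup 56.52.1.61: bits 00111000001101000 walk d0:-→d1:-→d2:-→d3:-→d4:-→d5:-→d6:-→d7:-→d8:H2→d9:-→d10:-→d11:-→d12:-→d13:-→d14:H2→d15:-→d16:H0→d17:- -> H0
  + 56.52.101.128/28 (H1) depth=28
  lookup 56.52.0.5: bits 00111000001101000 walk d0:-→d1:-→d2:-→d3:-→d4:-→d5:-→d6:-→d7:-→d8:H2→d9:-→d10:-→d11:-→d12:-→d13:-→d14:H2→d15:-→d16:H0→d17:- -> H0
  + 0.0.0.0/0 (H0) depth=0
  + 0.0.0.0/0 (H1) depth=0
  del 56.52.0.0/14 (clear depth 14)

== LOOKUPS ==
["H2","H2","H2","H2","H0","H2","H0","H0"]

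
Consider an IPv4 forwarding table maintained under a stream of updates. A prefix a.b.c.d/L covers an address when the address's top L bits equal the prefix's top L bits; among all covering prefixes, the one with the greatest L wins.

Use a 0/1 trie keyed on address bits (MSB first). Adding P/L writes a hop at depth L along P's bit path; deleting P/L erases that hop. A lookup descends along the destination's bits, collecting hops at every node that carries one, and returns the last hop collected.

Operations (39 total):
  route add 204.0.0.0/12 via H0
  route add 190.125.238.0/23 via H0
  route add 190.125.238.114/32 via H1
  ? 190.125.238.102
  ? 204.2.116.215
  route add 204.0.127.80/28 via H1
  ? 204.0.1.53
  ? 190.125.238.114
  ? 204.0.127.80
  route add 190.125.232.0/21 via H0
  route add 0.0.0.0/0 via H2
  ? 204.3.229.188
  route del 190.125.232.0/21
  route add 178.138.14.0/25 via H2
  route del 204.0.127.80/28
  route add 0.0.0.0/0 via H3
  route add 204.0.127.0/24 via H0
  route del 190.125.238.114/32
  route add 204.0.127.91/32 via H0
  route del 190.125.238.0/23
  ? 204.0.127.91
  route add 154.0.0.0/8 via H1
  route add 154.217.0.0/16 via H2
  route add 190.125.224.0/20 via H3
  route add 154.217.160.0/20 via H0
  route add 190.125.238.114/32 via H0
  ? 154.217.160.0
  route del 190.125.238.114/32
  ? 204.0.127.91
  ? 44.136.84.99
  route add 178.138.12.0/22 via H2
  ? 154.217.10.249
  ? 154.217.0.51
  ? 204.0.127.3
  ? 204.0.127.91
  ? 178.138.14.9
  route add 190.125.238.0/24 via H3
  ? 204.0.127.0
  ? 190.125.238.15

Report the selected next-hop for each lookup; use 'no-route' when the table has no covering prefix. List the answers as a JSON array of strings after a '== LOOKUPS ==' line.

Process each operation:
  add 204.0.0.0/12 -> H0 at depth 12
  add 190.125.238.0/23 -> H0 at depth 23
  add 190.125.238.114/32 -> H1 at depth 32
  ? 190.125.238.102  path d0:-→d1:-→d2:-→d3:-→d4:-→d5:-→d6:-→d7:-→d8:-→d9:-→d10:-→d11:-→d12:-→d13:-→d14:-→d15:-→d16:-→d17:-→d18:-→d19:-→d20:-→d21:-→d22:-→d23:H0→d24:-→d25:-→d26:-→d27:-  best=H0
  ? 204.2.116.215  path d0:-→d1:-→d2:-→d3:-→d4:-→d5:-→d6:-→d7:-→d8:-→d9:-→d10:-→d11:-→d12:H0  best=H0
  add 204.0.127.80/28 -> H1 at depth 28
  ? 204.0.1.53  path d0:-→d1:-→d2:-→d3:-→d4:-→d5:-→d6:-→d7:-→d8:-→d9:-→d10:-→d11:-→d12:H0→d13:-→d14:-→d15:-→d16:-→d17:-  best=H0
  ? 190.125.238.114  path d0:-→d1:-→d2:-→d3:-→d4:-→d5:-→d6:-→d7:-→d8:-→d9:-→d10:-→d11:-→d12:-→d13:-→d14:-→d15:-→d16:-→d17:-→d18:-→d19:-→d20:-→d21:-→d22:-→d23:H0→d24:-→d25:-→d26:-→d27:-→d28:-→d29:-→d30:-→d31:-→d32:H1  best=H1
  ? 204.0.127.80  path d0:-→d1:-→d2:-→d3:-→d4:-→d5:-→d6:-→d7:-→d8:-→d9:-→d10:-→d11:-→d12:H0→d13:-→d14:-→d15:-→d16:-→d17:-→d18:-→d19:-→d20:-→d21:-→d22:-→d23:-→d24:-→d25:-→d26:-→d27:-→d28:H1  best=H1
  add 190.125.232.0/21 -> H0 at depth 21
  add 0.0.0.0/0 -> H2 at depth 0
  ? 204.3.229.188  path d0:H2→d1:-→d2:-→d3:-→d4:-→d5:-→d6:-→d7:-→d8:-→d9:-→d10:-→d11:-→d12:H0→d13:-→d14:-  best=H0
  del 190.125.232.0/21 (clear depth 21)
  add 178.138.14.0/25 -> H2 at depth 25
  del 204.0.127.80/28 (clear depth 28)
  add 0.0.0.0/0 -> H3 at depth 0
  add 204.0.127.0/24 -> H0 at depth 24
  del 190.125.238.114/32 (clear depth 32)
  add 204.0.127.91/32 -> H0 at depth 32
  del 190.125.238.0/23 (clear depth 23)
  ? 204.0.127.91  path d0:H3→d1:-→d2:-→d3:-→d4:-→d5:-→d6:-→d7:-→d8:-→d9:-→d10:-→d11:-→d12:H0→d13:-→d14:-→d15:-→d16:-→d17:-→d18:-→d19:-→d20:-→d21:-→d22:-→d23:-→d24:H0→d25:-→d26:-→d27:-→d28:-→d29:-→d30:-→d31:-→d32:H0  best=H0
  add 154.0.0.0/8 -> H1 at depth 8
  add 154.217.0.0/16 -> H2 at depth 16
  add 190.125.224.0/20 -> H3 at depth 20
  add 154.217.160.0/20 -> H0 at depth 20
  add 190.125.238.114/32 -> H0 at depth 32
  ? 154.217.160.0  path d0:H3→d1:-→d2:-→d3:-→d4:-→d5:-→d6:-→d7:-→d8:H1→d9:-→d10:-→d11:-→d12:-→d13:-→d14:-→d15:-→d16:H2→d17:-→d18:-→d19:-→d20:H0  best=H0
  del 190.125.238.114/32 (clear depth 32)
  ? 204.0.127.91  path d0:H3→d1:-→d2:-→d3:-→d4:-→d5:-→d6:-→d7:-→d8:-→d9:-→d10:-→d11:-→d12:H0→d13:-→d14:-→d15:-→d16:-→d17:-→d18:-→d19:-→d20:-→d21:-→d22:-→d23:-→d24:H0→d25:-→d26:-→d27:-→d28:-→d29:-→d30:-→d31:-→d32:H0  best=H0
  ? 44.136.84.99  path d0:H3  best=H3
  add 178.138.12.0/22 -> H2 at depth 22
  ? 154.217.10.249  path d0:H3→d1:-→d2:-→d3:-→d4:-→d5:-→d6:-→d7:-→d8:H1→d9:-→d10:-→d11:-→d12:-→d13:-→d14:-→d15:-→d16:H2  best=H2
  ? 154.217.0.51  path d0:H3→d1:-→d2:-→d3:-→d4:-→d5:-→d6:-→d7:-→d8:H1→d9:-→d10:-→d11:-→d12:-→d13:-→d14:-→d15:-→d16:H2  best=H2
  ? 204.0.127.3  path d0:H3→d1:-→d2:-→d3:-→d4:-→d5:-→d6:-→d7:-→d8:-→d9:-→d10:-→d11:-→d12:H0→d13:-→d14:-→d15:-→d16:-→d17:-→d18:-→d19:-→d20:-→d21:-→d22:-→d23:-→d24:H0→d25:-  best=H0
  ? 204.0.127.91  path d0:H3→d1:-→d2:-→d3:-→d4:-→d5:-→d6:-→d7:-→d8:-→d9:-→d10:-→d11:-→d12:H0→d13:-→d14:-→d15:-→d16:-→d17:-→d18:-→d19:-→d20:-→d21:-→d22:-→d23:-→d24:H0→d25:-→d26:-→d27:-→d28:-→d29:-→d30:-→d31:-→d32:H0  best=H0
  ? 178.138.14.9  path d0:H3→d1:-→d2:-→d3:-→d4:-→d5:-→d6:-→d7:-→d8:-→d9:-→d10:-→d11:-→d12:-→d13:-→d14:-→d15:-→d16:-→d17:-→d18:-→d19:-→d20:-→d21:-→d22:H2→d23:-→d24:-→d25:H2  best=H2
  add 190.125.238.0/24 -> H3 at depth 24
  ? 204.0.127.0  path d0:H3→d1:-→d2:-→d3:-→d4:-→d5:-→d6:-→d7:-→d8:-→d9:-→d10:-→d11:-→d12:H0→d13:-→d14:-→d15:-→d16:-→d17:-→d18:-→d19:-→d20:-→d21:-→d22:-→d23:-→d24:H0→d25:-  best=H0
  ? 190.125.238.15  path d0:H3→d1:-→d2:-→d3:-→d4:-→d5:-→d6:-→d7:-→d8:-→d9:-→d10:-→d11:-→d12:-→d13:-→d14:-→d15:-→d16:-→d17:-→d18:-→d19:-→d20:H3→d21:-→d22:-→d23:-→d24:H3→d25:-  best=H3

== LOOKUPS ==
["H0","H0","H0","H1","H1","H0","H0","H0","H0","H3","H2","H2","H0","H0","H2","H0","H3"]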